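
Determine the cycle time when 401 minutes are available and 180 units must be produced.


Cycle time = available time / demand
= 401 / 180
= 2.23 min/unit


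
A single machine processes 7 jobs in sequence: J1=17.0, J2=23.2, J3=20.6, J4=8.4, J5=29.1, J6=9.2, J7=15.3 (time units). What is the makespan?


Sequential makespan: sum all processing times
= 17.0 + 23.2 + 20.6 + 8.4 + 29.1 + 9.2 + 15.3
= 122.8 time units


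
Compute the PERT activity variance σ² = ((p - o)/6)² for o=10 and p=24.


σ² = ((p - o) / 6)² = (p - o)² / 36
= (24 - 10)² / 36
= 14² / 36
= 196 / 36
= 5.4444


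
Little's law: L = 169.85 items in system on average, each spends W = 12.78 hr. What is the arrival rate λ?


Little's law: L = λW → λ = L / W
= 169.85 / 12.78
= 13.29 per hour


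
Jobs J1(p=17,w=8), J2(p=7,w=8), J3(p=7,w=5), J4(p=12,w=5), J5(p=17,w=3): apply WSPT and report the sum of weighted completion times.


WSPT order (by p/w): J2 → J3 → J1 → J4 → J5
  J2: C=7, w·C=8×7=56
  J3: C=14, w·C=5×14=70
  J1: C=31, w·C=8×31=248
  J4: C=43, w·C=5×43=215
  J5: C=60, w·C=3×60=180
Σ w·C = 769
= 769


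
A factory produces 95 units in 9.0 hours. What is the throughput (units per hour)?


Throughput = units / time
= 95 / 9.0
= 10.6 units/hour


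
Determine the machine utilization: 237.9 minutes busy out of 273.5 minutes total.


Utilization = busy / total × 100
= 237.9 / 273.5 × 100
= 87.0%


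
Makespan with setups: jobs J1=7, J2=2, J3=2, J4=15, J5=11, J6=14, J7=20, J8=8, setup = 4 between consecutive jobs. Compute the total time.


Makespan = Σ processing + (n-1) × setup
= (7 + 2 + 2 + 15 + 11 + 14 + 20 + 8) + (8-1)×4
= 79 + 28
= 107 time units


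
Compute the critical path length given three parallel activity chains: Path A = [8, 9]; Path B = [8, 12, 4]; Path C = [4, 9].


Path A: 8 + 9 = 17
Path B: 8 + 12 + 4 = 24
Path C: 4 + 9 = 13
Critical path = longest = max(17, 24, 13)
= 24 (Path B)


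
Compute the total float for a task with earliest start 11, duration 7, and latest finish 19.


EF = ES + duration = 11 + 7 = 18
LS = LF - duration = 19 - 7 = 12
Total Float = LF - EF = 19 - 18
(or LS - ES = 12 - 11)
= 1


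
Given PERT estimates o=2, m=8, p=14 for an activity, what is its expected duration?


te = (o + 4m + p) / 6
= (2 + 4×8 + 14) / 6
= (2 + 32 + 14) / 6
= 48 / 6
= 8.00


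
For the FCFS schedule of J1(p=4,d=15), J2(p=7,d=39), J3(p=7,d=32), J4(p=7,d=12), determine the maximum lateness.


Lateness per job (L = C - d):
  J1: C=4, d=15, L=-11
  J2: C=11, d=39, L=-28
  J3: C=18, d=32, L=-14
  J4: C=25, d=12, L=13
Lmax = max(-11, -28, -14, 13)
= 13


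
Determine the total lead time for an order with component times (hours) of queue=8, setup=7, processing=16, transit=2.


Lead time = queue + setup + processing + transit
= 8 + 7 + 16 + 2
= 33 hours


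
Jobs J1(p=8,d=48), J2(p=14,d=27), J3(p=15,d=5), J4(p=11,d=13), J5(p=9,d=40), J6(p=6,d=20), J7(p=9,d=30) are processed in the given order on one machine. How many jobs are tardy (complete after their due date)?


Completion vs due date:
  J1: C=8, d=48 → on time
  J2: C=22, d=27 → on time
  J3: C=37, d=5 → TARDY
  J4: C=48, d=13 → TARDY
  J5: C=57, d=40 → TARDY
  J6: C=63, d=20 → TARDY
  J7: C=72, d=30 → TARDY
Tardy jobs: J3, J4, J5, J6, J7
Count = 5


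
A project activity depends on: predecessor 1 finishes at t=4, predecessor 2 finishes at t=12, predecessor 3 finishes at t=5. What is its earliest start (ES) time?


ES = max of all predecessor completion times
Predecessors: [4, 12, 5]
ES = max(4, 12, 5)
= 12


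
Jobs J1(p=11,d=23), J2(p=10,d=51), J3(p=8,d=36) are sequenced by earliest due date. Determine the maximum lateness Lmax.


EDD order: J1 → J3 → J2
Completion and lateness:
  J1: C=11, d=23, L=11-23=-12
  J3: C=19, d=36, L=19-36=-17
  J2: C=29, d=51, L=29-51=-22
Lmax = max(-12, -17, -22)
= -12


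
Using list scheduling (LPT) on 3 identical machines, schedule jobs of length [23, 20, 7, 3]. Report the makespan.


Jobs (LPT sorted): [23, 20, 7, 3]
Machines: 3
  J=23 → Machine 1 (load: 0+23=23)
  J=20 → Machine 2 (load: 0+20=20)
  J=7 → Machine 3 (load: 0+7=7)
  J=3 → Machine 3 (load: 7+3=10)
Machine loads: [23, 20, 10]
Makespan = max = 23 time units


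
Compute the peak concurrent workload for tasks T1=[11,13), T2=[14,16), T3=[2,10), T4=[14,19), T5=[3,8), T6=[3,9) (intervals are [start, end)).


Check each time point for overlaps:
  t=3: 3 tasks active (T3, T5, T6)
Max concurrent = 3


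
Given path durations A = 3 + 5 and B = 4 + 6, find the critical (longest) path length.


Path A: 3 + 5 = 8
Path B: 4 + 6 = 10
Critical path = longest = max(8, 10)
= 10 (Path B)


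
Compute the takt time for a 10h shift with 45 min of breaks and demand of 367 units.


Available = 10×60 - 45 = 555 min
Takt time = 555 / 367
= 1.51 min/unit


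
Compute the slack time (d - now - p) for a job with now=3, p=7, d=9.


Slack = due - current_time - processing
= 9 - 3 - 7
= -1


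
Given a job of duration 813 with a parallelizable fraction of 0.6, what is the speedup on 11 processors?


Amdahl's law: T_p = T × ((1-p) + p/N)
= 813 × ((1-0.6) + 0.6/11)
= 813 × (0.40 + 0.0545)
= 813 × 0.4545
= 369.55
Speedup = 813/369.55
= 2.20×


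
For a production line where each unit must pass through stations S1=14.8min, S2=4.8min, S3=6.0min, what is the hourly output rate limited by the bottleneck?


Bottleneck = longest station time
Station times: [14.8, 4.8, 6.0]
Max = 14.8 min
Rate = 60 / 14.8
= 4.05 units/hour (bottleneck: 14.8min)


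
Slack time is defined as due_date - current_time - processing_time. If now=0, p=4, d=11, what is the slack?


Slack = due - current_time - processing
= 11 - 0 - 4
= 7


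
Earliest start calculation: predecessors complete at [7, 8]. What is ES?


ES = max of all predecessor completion times
Predecessors: [7, 8]
ES = max(7, 8)
= 8


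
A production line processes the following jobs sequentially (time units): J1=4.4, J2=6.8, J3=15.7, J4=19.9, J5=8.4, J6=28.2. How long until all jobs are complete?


Sequential makespan: sum all processing times
= 4.4 + 6.8 + 15.7 + 19.9 + 8.4 + 28.2
= 83.4 time units


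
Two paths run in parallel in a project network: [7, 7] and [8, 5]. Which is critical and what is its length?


Path A: 7 + 7 = 14
Path B: 8 + 5 = 13
Critical path = longest = max(14, 13)
= 14 (Path A)


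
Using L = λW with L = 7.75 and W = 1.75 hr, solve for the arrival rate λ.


Little's law: L = λW → λ = L / W
= 7.75 / 1.75
= 4.43 per hour


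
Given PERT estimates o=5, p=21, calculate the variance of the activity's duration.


σ² = ((p - o) / 6)² = (p - o)² / 36
= (21 - 5)² / 36
= 16² / 36
= 256 / 36
= 7.1111


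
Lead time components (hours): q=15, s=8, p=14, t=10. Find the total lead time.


Lead time = queue + setup + processing + transit
= 15 + 8 + 14 + 10
= 47 hours


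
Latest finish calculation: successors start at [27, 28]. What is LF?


LF = min of all successor start times
Successors start at: [27, 28]
LF = min(27, 28)
= 27


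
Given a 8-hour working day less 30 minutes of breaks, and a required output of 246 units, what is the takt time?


Available = 8×60 - 30 = 450 min
Takt time = 450 / 246
= 1.83 min/unit


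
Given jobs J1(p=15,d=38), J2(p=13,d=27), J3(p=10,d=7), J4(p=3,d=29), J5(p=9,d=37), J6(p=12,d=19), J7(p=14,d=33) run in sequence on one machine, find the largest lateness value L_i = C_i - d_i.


Lateness per job (L = C - d):
  J1: C=15, d=38, L=-23
  J2: C=28, d=27, L=1
  J3: C=38, d=7, L=31
  J4: C=41, d=29, L=12
  J5: C=50, d=37, L=13
  J6: C=62, d=19, L=43
  J7: C=76, d=33, L=43
Lmax = max(-23, 1, 31, 12, 13, 43, 43)
= 43


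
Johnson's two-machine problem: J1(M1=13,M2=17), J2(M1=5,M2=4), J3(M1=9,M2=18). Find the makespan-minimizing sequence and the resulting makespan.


Johnson's rule:
Group 1 (M1≤M2, sort by M1): ['J3', 'J1']
Group 2 (M1>M2, sort desc M2): ['J2']
Sequence: J3 → J1 → J2
Makespan calculation:
  J3: M1 done=9, M2 done=27
  J1: M1 done=22, M2 done=44
  J2: M1 done=27, M2 done=48
= Sequence: J3 → J1 → J2, Makespan: 48


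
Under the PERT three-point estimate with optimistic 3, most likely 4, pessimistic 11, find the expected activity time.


te = (o + 4m + p) / 6
= (3 + 4×4 + 11) / 6
= (3 + 16 + 11) / 6
= 30 / 6
= 5.00


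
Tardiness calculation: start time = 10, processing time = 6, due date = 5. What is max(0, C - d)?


Completion = start + processing = 10 + 6 = 16
Tardiness = max(0, C - d) = max(0, 16 - 5)
= max(0, 11)
= 11


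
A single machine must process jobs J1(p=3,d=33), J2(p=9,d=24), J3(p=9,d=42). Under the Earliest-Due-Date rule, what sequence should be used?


EDD: sort by earliest due date
  J2: d=24, p=9
  J1: d=33, p=3
  J3: d=42, p=9
Order: J2 → J1 → J3


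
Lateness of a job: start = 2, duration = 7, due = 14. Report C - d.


Completion = 2 + 7 = 9
Lateness = C - d = 9 - 14
= -5


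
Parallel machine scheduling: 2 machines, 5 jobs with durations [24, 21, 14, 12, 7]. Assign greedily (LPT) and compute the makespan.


Jobs (LPT sorted): [24, 21, 14, 12, 7]
Machines: 2
  J=24 → Machine 1 (load: 0+24=24)
  J=21 → Machine 2 (load: 0+21=21)
  J=14 → Machine 2 (load: 21+14=35)
  J=12 → Machine 1 (load: 24+12=36)
  J=7 → Machine 2 (load: 35+7=42)
Machine loads: [36, 42]
Makespan = max = 42 time units


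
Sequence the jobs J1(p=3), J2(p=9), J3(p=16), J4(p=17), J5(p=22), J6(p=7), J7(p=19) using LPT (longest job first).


LPT: sort by longest processing time first
  J5: p=22
  J7: p=19
  J4: p=17
  J3: p=16
  J2: p=9
  J6: p=7
  J1: p=3
Order: J5 → J7 → J4 → J3 → J2 → J6 → J1


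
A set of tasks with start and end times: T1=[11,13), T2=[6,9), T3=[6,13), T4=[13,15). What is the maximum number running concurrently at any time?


Check each time point for overlaps:
  t=6: 2 tasks active (T2, T3)
Max concurrent = 2


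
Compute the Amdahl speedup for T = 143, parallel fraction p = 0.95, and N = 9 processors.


Amdahl's law: T_p = T × ((1-p) + p/N)
= 143 × ((1-0.95) + 0.95/9)
= 143 × (0.05 + 0.1056)
= 143 × 0.1556
= 22.24
Speedup = 143/22.24
= 6.43×


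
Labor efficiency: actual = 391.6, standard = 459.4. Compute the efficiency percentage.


Efficiency = (actual / standard) × 100
= (391.6 / 459.4) × 100
= 85.2%


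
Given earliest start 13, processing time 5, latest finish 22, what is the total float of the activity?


EF = ES + duration = 13 + 5 = 18
LS = LF - duration = 22 - 5 = 17
Total Float = LF - EF = 22 - 18
(or LS - ES = 17 - 13)
= 4


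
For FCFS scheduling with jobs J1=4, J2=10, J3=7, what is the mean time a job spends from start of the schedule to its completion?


Completion times:
  J1: completes at 4
  J2: completes at 14
  J3: completes at 21
Sum = 39
Average = 39/3
= 13.00


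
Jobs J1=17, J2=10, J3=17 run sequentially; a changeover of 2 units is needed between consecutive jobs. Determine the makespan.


Makespan = Σ processing + (n-1) × setup
= (17 + 10 + 17) + (3-1)×2
= 44 + 4
= 48 time units


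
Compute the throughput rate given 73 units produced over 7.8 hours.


Throughput = units / time
= 73 / 7.8
= 9.4 units/hour


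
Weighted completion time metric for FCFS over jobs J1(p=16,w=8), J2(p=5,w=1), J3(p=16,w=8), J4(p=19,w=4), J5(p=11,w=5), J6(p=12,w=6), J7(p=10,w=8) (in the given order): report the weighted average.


Completion times:
  J1: C=16, w×C=8×16=128
  J2: C=21, w×C=1×21=21
  J3: C=37, w×C=8×37=296
  J4: C=56, w×C=4×56=224
  J5: C=67, w×C=5×67=335
  J6: C=79, w×C=6×79=474
  J7: C=89, w×C=8×89=712
Sum w×C = 2190
Sum w = 40
Weighted avg = 2190/40
= 54.75


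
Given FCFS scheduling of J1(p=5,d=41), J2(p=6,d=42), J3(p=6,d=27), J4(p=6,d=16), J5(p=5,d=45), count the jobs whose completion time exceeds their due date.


Completion vs due date:
  J1: C=5, d=41 → on time
  J2: C=11, d=42 → on time
  J3: C=17, d=27 → on time
  J4: C=23, d=16 → TARDY
  J5: C=28, d=45 → on time
Tardy jobs: J4
Count = 1


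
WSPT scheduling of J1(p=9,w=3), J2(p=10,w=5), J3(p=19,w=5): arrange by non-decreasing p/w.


WSPT (Smith's rule): sort by p/w ascending
  J2: p/w = 10/5 = 2.000
  J1: p/w = 9/3 = 3.000
  J3: p/w = 19/5 = 3.800
Order: J2 → J1 → J3


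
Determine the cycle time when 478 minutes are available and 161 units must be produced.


Cycle time = available time / demand
= 478 / 161
= 2.97 min/unit


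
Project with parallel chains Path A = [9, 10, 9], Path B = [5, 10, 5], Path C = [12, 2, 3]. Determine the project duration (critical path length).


Path A: 9 + 10 + 9 = 28
Path B: 5 + 10 + 5 = 20
Path C: 12 + 2 + 3 = 17
Critical path = longest = max(28, 20, 17)
= 28 (Path A)


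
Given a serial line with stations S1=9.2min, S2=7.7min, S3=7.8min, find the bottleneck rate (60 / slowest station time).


Bottleneck = longest station time
Station times: [9.2, 7.7, 7.8]
Max = 9.2 min
Rate = 60 / 9.2
= 6.52 units/hour (bottleneck: 9.2min)


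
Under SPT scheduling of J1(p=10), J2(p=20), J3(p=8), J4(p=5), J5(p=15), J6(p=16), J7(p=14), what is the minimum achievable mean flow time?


SPT order: J4 → J3 → J1 → J7 → J5 → J6 → J2
Completion times:
  J4: C=5
  J3: C=13
  J1: C=23
  J7: C=37
  J5: C=52
  J6: C=68
  J2: C=88
Sum = 286, n = 7
Mean flow = 286/7
= 40.86


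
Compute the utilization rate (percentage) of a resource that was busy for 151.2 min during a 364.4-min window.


Utilization = busy / total × 100
= 151.2 / 364.4 × 100
= 41.5%


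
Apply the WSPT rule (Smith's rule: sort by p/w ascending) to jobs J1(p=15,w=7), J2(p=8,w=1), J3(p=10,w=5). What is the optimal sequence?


WSPT (Smith's rule): sort by p/w ascending
  J3: p/w = 10/5 = 2.000
  J1: p/w = 15/7 = 2.143
  J2: p/w = 8/1 = 8.000
Order: J3 → J1 → J2


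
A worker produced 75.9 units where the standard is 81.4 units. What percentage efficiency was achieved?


Efficiency = (actual / standard) × 100
= (75.9 / 81.4) × 100
= 93.2%


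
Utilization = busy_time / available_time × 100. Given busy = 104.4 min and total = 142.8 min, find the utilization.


Utilization = busy / total × 100
= 104.4 / 142.8 × 100
= 73.1%


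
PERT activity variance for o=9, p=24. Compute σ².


σ² = ((p - o) / 6)² = (p - o)² / 36
= (24 - 9)² / 36
= 15² / 36
= 225 / 36
= 6.2500


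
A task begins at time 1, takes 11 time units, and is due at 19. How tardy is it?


Completion = start + processing = 1 + 11 = 12
Tardiness = max(0, C - d) = max(0, 12 - 19)
= max(0, -7)
= 0


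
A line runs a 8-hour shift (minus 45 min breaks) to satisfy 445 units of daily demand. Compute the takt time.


Available = 8×60 - 45 = 435 min
Takt time = 435 / 445
= 0.98 min/unit


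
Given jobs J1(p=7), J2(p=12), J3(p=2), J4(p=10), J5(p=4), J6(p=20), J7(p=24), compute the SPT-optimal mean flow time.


SPT order: J3 → J5 → J1 → J4 → J2 → J6 → J7
Completion times:
  J3: C=2
  J5: C=6
  J1: C=13
  J4: C=23
  J2: C=35
  J6: C=55
  J7: C=79
Sum = 213, n = 7
Mean flow = 213/7
= 30.43


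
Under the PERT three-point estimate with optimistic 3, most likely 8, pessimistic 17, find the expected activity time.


te = (o + 4m + p) / 6
= (3 + 4×8 + 17) / 6
= (3 + 32 + 17) / 6
= 52 / 6
= 8.67


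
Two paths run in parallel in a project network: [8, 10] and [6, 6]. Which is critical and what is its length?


Path A: 8 + 10 = 18
Path B: 6 + 6 = 12
Critical path = longest = max(18, 12)
= 18 (Path A)


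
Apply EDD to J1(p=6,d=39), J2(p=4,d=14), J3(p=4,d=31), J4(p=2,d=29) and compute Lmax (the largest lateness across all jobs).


EDD order: J2 → J4 → J3 → J1
Completion and lateness:
  J2: C=4, d=14, L=4-14=-10
  J4: C=6, d=29, L=6-29=-23
  J3: C=10, d=31, L=10-31=-21
  J1: C=16, d=39, L=16-39=-23
Lmax = max(-10, -23, -21, -23)
= -10


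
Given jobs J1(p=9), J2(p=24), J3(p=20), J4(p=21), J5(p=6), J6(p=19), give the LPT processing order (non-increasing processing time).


LPT: sort by longest processing time first
  J2: p=24
  J4: p=21
  J3: p=20
  J6: p=19
  J1: p=9
  J5: p=6
Order: J2 → J4 → J3 → J6 → J1 → J5


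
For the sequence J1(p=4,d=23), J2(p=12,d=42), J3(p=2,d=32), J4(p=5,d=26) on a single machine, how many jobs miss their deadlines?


Completion vs due date:
  J1: C=4, d=23 → on time
  J2: C=16, d=42 → on time
  J3: C=18, d=32 → on time
  J4: C=23, d=26 → on time
Tardy jobs: none
Count = 0


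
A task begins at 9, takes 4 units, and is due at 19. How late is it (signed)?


Completion = 9 + 4 = 13
Lateness = C - d = 13 - 19
= -6


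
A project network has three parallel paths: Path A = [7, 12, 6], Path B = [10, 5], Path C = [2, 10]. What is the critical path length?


Path A: 7 + 12 + 6 = 25
Path B: 10 + 5 = 15
Path C: 2 + 10 = 12
Critical path = longest = max(25, 15, 12)
= 25 (Path A)


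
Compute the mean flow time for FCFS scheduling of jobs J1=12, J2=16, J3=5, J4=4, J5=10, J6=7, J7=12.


Completion times:
  J1: completes at 12
  J2: completes at 28
  J3: completes at 33
  J4: completes at 37
  J5: completes at 47
  J6: completes at 54
  J7: completes at 66
Sum = 277
Average = 277/7
= 39.57


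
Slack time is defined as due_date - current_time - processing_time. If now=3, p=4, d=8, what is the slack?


Slack = due - current_time - processing
= 8 - 3 - 4
= 1


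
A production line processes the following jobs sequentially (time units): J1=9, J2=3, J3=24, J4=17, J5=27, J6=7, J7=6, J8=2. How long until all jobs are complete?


Sequential makespan: sum all processing times
= 9 + 3 + 24 + 17 + 27 + 7 + 6 + 2
= 95 time units


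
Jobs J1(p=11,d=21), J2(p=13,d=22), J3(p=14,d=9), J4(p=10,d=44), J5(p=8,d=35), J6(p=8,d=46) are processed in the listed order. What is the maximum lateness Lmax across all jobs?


Lateness per job (L = C - d):
  J1: C=11, d=21, L=-10
  J2: C=24, d=22, L=2
  J3: C=38, d=9, L=29
  J4: C=48, d=44, L=4
  J5: C=56, d=35, L=21
  J6: C=64, d=46, L=18
Lmax = max(-10, 2, 29, 4, 21, 18)
= 29


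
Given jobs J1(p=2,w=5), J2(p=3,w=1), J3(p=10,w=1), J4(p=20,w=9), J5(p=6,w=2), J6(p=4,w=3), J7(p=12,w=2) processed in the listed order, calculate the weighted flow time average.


Completion times:
  J1: C=2, w×C=5×2=10
  J2: C=5, w×C=1×5=5
  J3: C=15, w×C=1×15=15
  J4: C=35, w×C=9×35=315
  J5: C=41, w×C=2×41=82
  J6: C=45, w×C=3×45=135
  J7: C=57, w×C=2×57=114
Sum w×C = 676
Sum w = 23
Weighted avg = 676/23
= 29.39


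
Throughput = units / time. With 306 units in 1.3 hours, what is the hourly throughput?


Throughput = units / time
= 306 / 1.3
= 235.4 units/hour


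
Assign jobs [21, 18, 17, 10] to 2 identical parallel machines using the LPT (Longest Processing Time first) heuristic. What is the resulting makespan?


Jobs (LPT sorted): [21, 18, 17, 10]
Machines: 2
  J=21 → Machine 1 (load: 0+21=21)
  J=18 → Machine 2 (load: 0+18=18)
  J=17 → Machine 2 (load: 18+17=35)
  J=10 → Machine 1 (load: 21+10=31)
Machine loads: [31, 35]
Makespan = max = 35 time units


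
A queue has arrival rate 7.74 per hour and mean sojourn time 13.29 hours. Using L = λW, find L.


Little's law: L = λ × W
= 7.74 × 13.29
= 102.86


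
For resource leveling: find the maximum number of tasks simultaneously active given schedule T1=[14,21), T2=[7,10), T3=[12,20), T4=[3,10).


Check each time point for overlaps:
  t=7: 2 tasks active (T2, T4)
Max concurrent = 2


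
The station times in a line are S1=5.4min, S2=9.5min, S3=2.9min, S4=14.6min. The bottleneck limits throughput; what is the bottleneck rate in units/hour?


Bottleneck = longest station time
Station times: [5.4, 9.5, 2.9, 14.6]
Max = 14.6 min
Rate = 60 / 14.6
= 4.11 units/hour (bottleneck: 14.6min)


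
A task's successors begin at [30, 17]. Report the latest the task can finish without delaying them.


LF = min of all successor start times
Successors start at: [30, 17]
LF = min(30, 17)
= 17


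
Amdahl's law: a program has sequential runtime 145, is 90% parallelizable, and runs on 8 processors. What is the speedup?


Amdahl's law: T_p = T × ((1-p) + p/N)
= 145 × ((1-0.9) + 0.9/8)
= 145 × (0.10 + 0.1125)
= 145 × 0.2125
= 30.81
Speedup = 145/30.81
= 4.71×


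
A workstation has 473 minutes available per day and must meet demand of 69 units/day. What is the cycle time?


Cycle time = available time / demand
= 473 / 69
= 6.86 min/unit


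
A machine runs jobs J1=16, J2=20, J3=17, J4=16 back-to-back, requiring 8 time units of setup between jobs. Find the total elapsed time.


Makespan = Σ processing + (n-1) × setup
= (16 + 20 + 17 + 16) + (4-1)×8
= 69 + 24
= 93 time units


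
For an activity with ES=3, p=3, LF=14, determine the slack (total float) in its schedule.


EF = ES + duration = 3 + 3 = 6
LS = LF - duration = 14 - 3 = 11
Total Float = LF - EF = 14 - 6
(or LS - ES = 11 - 3)
= 8


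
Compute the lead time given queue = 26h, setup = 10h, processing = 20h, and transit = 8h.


Lead time = queue + setup + processing + transit
= 26 + 10 + 20 + 8
= 64 hours


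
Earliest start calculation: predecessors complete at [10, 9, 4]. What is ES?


ES = max of all predecessor completion times
Predecessors: [10, 9, 4]
ES = max(10, 9, 4)
= 10


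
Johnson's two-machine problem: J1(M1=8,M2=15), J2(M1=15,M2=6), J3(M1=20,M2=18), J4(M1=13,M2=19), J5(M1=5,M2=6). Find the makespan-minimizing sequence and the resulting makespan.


Johnson's rule:
Group 1 (M1≤M2, sort by M1): ['J5', 'J1', 'J4']
Group 2 (M1>M2, sort desc M2): ['J3', 'J2']
Sequence: J5 → J1 → J4 → J3 → J2
Makespan calculation:
  J5: M1 done=5, M2 done=11
  J1: M1 done=13, M2 done=28
  J4: M1 done=26, M2 done=47
  J3: M1 done=46, M2 done=65
  J2: M1 done=61, M2 done=71
= Sequence: J5 → J1 → J4 → J3 → J2, Makespan: 71


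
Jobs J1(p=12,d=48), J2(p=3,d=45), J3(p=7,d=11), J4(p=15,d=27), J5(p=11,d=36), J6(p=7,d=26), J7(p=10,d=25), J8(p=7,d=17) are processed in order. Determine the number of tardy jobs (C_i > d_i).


Completion vs due date:
  J1: C=12, d=48 → on time
  J2: C=15, d=45 → on time
  J3: C=22, d=11 → TARDY
  J4: C=37, d=27 → TARDY
  J5: C=48, d=36 → TARDY
  J6: C=55, d=26 → TARDY
  J7: C=65, d=25 → TARDY
  J8: C=72, d=17 → TARDY
Tardy jobs: J3, J4, J5, J6, J7, J8
Count = 6


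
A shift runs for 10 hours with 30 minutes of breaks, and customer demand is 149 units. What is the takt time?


Available = 10×60 - 30 = 570 min
Takt time = 570 / 149
= 3.83 min/unit


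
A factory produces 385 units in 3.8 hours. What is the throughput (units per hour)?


Throughput = units / time
= 385 / 3.8
= 101.3 units/hour


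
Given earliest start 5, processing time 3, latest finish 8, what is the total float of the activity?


EF = ES + duration = 5 + 3 = 8
LS = LF - duration = 8 - 3 = 5
Total Float = LF - EF = 8 - 8
(or LS - ES = 5 - 5)
= 0


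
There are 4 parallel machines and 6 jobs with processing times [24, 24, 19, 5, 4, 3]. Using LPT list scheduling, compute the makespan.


Jobs (LPT sorted): [24, 24, 19, 5, 4, 3]
Machines: 4
  J=24 → Machine 1 (load: 0+24=24)
  J=24 → Machine 2 (load: 0+24=24)
  J=19 → Machine 3 (load: 0+19=19)
  J=5 → Machine 4 (load: 0+5=5)
  J=4 → Machine 4 (load: 5+4=9)
  J=3 → Machine 4 (load: 9+3=12)
Machine loads: [24, 24, 19, 12]
Makespan = max = 24 time units


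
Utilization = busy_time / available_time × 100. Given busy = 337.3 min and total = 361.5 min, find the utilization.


Utilization = busy / total × 100
= 337.3 / 361.5 × 100
= 93.3%


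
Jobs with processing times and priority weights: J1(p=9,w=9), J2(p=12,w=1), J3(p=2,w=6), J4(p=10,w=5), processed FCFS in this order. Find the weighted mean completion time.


Completion times:
  J1: C=9, w×C=9×9=81
  J2: C=21, w×C=1×21=21
  J3: C=23, w×C=6×23=138
  J4: C=33, w×C=5×33=165
Sum w×C = 405
Sum w = 21
Weighted avg = 405/21
= 19.29


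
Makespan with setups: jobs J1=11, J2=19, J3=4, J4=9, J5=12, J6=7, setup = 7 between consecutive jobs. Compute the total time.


Makespan = Σ processing + (n-1) × setup
= (11 + 19 + 4 + 9 + 12 + 7) + (6-1)×7
= 62 + 35
= 97 time units


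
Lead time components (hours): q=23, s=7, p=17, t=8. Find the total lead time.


Lead time = queue + setup + processing + transit
= 23 + 7 + 17 + 8
= 55 hours


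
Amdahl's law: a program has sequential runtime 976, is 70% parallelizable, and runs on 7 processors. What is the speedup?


Amdahl's law: T_p = T × ((1-p) + p/N)
= 976 × ((1-0.7) + 0.7/7)
= 976 × (0.30 + 0.1000)
= 976 × 0.4000
= 390.40
Speedup = 976/390.40
= 2.50×


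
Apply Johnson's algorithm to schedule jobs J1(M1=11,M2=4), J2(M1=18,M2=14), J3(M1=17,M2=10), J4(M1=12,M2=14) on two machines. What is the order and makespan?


Johnson's rule:
Group 1 (M1≤M2, sort by M1): ['J4']
Group 2 (M1>M2, sort desc M2): ['J2', 'J3', 'J1']
Sequence: J4 → J2 → J3 → J1
Makespan calculation:
  J4: M1 done=12, M2 done=26
  J2: M1 done=30, M2 done=44
  J3: M1 done=47, M2 done=57
  J1: M1 done=58, M2 done=62
= Sequence: J4 → J2 → J3 → J1, Makespan: 62


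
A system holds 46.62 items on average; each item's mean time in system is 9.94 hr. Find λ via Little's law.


Little's law: L = λW → λ = L / W
= 46.62 / 9.94
= 4.69 per hour


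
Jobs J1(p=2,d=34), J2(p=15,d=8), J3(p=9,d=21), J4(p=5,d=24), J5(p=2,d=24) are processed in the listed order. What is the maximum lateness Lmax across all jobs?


Lateness per job (L = C - d):
  J1: C=2, d=34, L=-32
  J2: C=17, d=8, L=9
  J3: C=26, d=21, L=5
  J4: C=31, d=24, L=7
  J5: C=33, d=24, L=9
Lmax = max(-32, 9, 5, 7, 9)
= 9


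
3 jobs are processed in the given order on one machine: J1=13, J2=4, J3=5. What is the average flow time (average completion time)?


Completion times:
  J1: completes at 13
  J2: completes at 17
  J3: completes at 22
Sum = 52
Average = 52/3
= 17.33


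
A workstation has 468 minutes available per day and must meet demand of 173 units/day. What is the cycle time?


Cycle time = available time / demand
= 468 / 173
= 2.71 min/unit


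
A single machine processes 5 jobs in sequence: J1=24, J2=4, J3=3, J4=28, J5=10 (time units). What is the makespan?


Sequential makespan: sum all processing times
= 24 + 4 + 3 + 28 + 10
= 69 time units


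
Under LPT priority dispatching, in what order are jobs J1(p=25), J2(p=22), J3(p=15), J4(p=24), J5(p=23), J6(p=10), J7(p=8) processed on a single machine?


LPT: sort by longest processing time first
  J1: p=25
  J4: p=24
  J5: p=23
  J2: p=22
  J3: p=15
  J6: p=10
  J7: p=8
Order: J1 → J4 → J5 → J2 → J3 → J6 → J7


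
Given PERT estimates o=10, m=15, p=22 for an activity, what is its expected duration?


te = (o + 4m + p) / 6
= (10 + 4×15 + 22) / 6
= (10 + 60 + 22) / 6
= 92 / 6
= 15.33


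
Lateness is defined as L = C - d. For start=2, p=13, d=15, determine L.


Completion = 2 + 13 = 15
Lateness = C - d = 15 - 15
= 0


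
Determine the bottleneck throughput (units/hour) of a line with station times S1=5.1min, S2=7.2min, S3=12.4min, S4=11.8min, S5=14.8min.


Bottleneck = longest station time
Station times: [5.1, 7.2, 12.4, 11.8, 14.8]
Max = 14.8 min
Rate = 60 / 14.8
= 4.05 units/hour (bottleneck: 14.8min)


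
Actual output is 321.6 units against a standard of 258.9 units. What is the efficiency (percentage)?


Efficiency = (actual / standard) × 100
= (321.6 / 258.9) × 100
= 124.2%


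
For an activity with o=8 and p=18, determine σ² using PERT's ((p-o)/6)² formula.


σ² = ((p - o) / 6)² = (p - o)² / 36
= (18 - 8)² / 36
= 10² / 36
= 100 / 36
= 2.7778


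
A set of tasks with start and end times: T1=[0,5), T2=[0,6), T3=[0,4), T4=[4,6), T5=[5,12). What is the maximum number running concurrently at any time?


Check each time point for overlaps:
  t=0: 3 tasks active (T1, T2, T3)
Max concurrent = 3


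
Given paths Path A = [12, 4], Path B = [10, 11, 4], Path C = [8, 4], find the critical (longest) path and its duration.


Path A: 12 + 4 = 16
Path B: 10 + 11 + 4 = 25
Path C: 8 + 4 = 12
Critical path = longest = max(16, 25, 12)
= 25 (Path B)


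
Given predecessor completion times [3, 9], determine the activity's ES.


ES = max of all predecessor completion times
Predecessors: [3, 9]
ES = max(3, 9)
= 9


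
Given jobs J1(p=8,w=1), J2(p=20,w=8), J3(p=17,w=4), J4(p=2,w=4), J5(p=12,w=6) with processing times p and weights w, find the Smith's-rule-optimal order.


WSPT (Smith's rule): sort by p/w ascending
  J4: p/w = 2/4 = 0.500
  J5: p/w = 12/6 = 2.000
  J2: p/w = 20/8 = 2.500
  J3: p/w = 17/4 = 4.250
  J1: p/w = 8/1 = 8.000
Order: J4 → J5 → J2 → J3 → J1


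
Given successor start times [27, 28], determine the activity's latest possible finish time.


LF = min of all successor start times
Successors start at: [27, 28]
LF = min(27, 28)
= 27


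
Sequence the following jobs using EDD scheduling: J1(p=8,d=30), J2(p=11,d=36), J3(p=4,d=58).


EDD: sort by earliest due date
  J1: d=30, p=8
  J2: d=36, p=11
  J3: d=58, p=4
Order: J1 → J2 → J3


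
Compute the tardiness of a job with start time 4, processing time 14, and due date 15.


Completion = start + processing = 4 + 14 = 18
Tardiness = max(0, C - d) = max(0, 18 - 15)
= max(0, 3)
= 3


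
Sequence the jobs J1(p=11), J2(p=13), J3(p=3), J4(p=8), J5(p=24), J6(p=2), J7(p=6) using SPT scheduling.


SPT: sort by shortest processing time
  J6: p=2
  J3: p=3
  J7: p=6
  J4: p=8
  J1: p=11
  J2: p=13
  J5: p=24
Order: J6 → J3 → J7 → J4 → J1 → J2 → J5


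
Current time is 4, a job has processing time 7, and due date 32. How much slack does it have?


Slack = due - current_time - processing
= 32 - 4 - 7
= 21


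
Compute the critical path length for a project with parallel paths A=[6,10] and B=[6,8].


Path A: 6 + 10 = 16
Path B: 6 + 8 = 14
Critical path = longest = max(16, 14)
= 16 (Path A)


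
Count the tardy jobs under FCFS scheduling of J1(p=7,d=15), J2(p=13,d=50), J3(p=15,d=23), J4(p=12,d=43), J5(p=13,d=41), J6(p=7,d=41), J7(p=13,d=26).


Completion vs due date:
  J1: C=7, d=15 → on time
  J2: C=20, d=50 → on time
  J3: C=35, d=23 → TARDY
  J4: C=47, d=43 → TARDY
  J5: C=60, d=41 → TARDY
  J6: C=67, d=41 → TARDY
  J7: C=80, d=26 → TARDY
Tardy jobs: J3, J4, J5, J6, J7
Count = 5


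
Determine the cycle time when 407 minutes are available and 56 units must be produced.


Cycle time = available time / demand
= 407 / 56
= 7.27 min/unit


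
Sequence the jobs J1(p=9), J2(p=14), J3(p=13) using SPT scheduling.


SPT: sort by shortest processing time
  J1: p=9
  J3: p=13
  J2: p=14
Order: J1 → J3 → J2


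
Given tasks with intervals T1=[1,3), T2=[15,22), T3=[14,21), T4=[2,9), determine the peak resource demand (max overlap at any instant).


Check each time point for overlaps:
  t=2: 2 tasks active (T1, T4)
Max concurrent = 2


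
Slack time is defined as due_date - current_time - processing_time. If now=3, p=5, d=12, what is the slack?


Slack = due - current_time - processing
= 12 - 3 - 5
= 4


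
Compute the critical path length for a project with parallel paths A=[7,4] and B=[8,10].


Path A: 7 + 4 = 11
Path B: 8 + 10 = 18
Critical path = longest = max(11, 18)
= 18 (Path B)


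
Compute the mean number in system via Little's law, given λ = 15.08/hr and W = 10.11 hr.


Little's law: L = λ × W
= 15.08 × 10.11
= 152.46


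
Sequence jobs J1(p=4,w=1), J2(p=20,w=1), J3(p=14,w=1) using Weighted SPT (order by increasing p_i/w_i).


WSPT (Smith's rule): sort by p/w ascending
  J1: p/w = 4/1 = 4.000
  J3: p/w = 14/1 = 14.000
  J2: p/w = 20/1 = 20.000
Order: J1 → J3 → J2


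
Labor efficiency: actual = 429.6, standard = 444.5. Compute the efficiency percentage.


Efficiency = (actual / standard) × 100
= (429.6 / 444.5) × 100
= 96.6%


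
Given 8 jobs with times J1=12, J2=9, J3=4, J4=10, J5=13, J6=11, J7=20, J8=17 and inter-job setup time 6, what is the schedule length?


Makespan = Σ processing + (n-1) × setup
= (12 + 9 + 4 + 10 + 13 + 11 + 20 + 17) + (8-1)×6
= 96 + 42
= 138 time units


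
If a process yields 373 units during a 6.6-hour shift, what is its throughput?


Throughput = units / time
= 373 / 6.6
= 56.5 units/hour


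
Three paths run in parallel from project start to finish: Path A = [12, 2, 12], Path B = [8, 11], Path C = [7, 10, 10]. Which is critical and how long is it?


Path A: 12 + 2 + 12 = 26
Path B: 8 + 11 = 19
Path C: 7 + 10 + 10 = 27
Critical path = longest = max(26, 19, 27)
= 27 (Path C)


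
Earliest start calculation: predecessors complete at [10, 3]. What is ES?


ES = max of all predecessor completion times
Predecessors: [10, 3]
ES = max(10, 3)
= 10


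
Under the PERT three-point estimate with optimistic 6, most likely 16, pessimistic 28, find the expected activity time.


te = (o + 4m + p) / 6
= (6 + 4×16 + 28) / 6
= (6 + 64 + 28) / 6
= 98 / 6
= 16.33


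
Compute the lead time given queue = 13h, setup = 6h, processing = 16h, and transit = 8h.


Lead time = queue + setup + processing + transit
= 13 + 6 + 16 + 8
= 43 hours


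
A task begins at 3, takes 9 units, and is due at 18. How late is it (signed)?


Completion = 3 + 9 = 12
Lateness = C - d = 12 - 18
= -6


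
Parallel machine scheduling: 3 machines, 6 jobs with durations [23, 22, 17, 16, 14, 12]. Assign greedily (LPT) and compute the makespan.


Jobs (LPT sorted): [23, 22, 17, 16, 14, 12]
Machines: 3
  J=23 → Machine 1 (load: 0+23=23)
  J=22 → Machine 2 (load: 0+22=22)
  J=17 → Machine 3 (load: 0+17=17)
  J=16 → Machine 3 (load: 17+16=33)
  J=14 → Machine 2 (load: 22+14=36)
  J=12 → Machine 1 (load: 23+12=35)
Machine loads: [35, 36, 33]
Makespan = max = 36 time units


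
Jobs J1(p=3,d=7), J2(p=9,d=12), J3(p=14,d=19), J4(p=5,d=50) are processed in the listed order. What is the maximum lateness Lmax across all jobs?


Lateness per job (L = C - d):
  J1: C=3, d=7, L=-4
  J2: C=12, d=12, L=0
  J3: C=26, d=19, L=7
  J4: C=31, d=50, L=-19
Lmax = max(-4, 0, 7, -19)
= 7


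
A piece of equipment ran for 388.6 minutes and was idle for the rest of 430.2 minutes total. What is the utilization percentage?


Utilization = busy / total × 100
= 388.6 / 430.2 × 100
= 90.3%


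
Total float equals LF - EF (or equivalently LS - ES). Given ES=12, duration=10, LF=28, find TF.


EF = ES + duration = 12 + 10 = 22
LS = LF - duration = 28 - 10 = 18
Total Float = LF - EF = 28 - 22
(or LS - ES = 18 - 12)
= 6


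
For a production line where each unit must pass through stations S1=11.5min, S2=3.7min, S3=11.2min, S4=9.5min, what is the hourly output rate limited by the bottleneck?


Bottleneck = longest station time
Station times: [11.5, 3.7, 11.2, 9.5]
Max = 11.5 min
Rate = 60 / 11.5
= 5.22 units/hour (bottleneck: 11.5min)


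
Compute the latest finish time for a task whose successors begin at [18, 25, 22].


LF = min of all successor start times
Successors start at: [18, 25, 22]
LF = min(18, 25, 22)
= 18


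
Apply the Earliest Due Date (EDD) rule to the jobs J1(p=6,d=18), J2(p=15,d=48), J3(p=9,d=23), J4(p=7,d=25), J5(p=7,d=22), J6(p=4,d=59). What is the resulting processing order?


EDD: sort by earliest due date
  J1: d=18, p=6
  J5: d=22, p=7
  J3: d=23, p=9
  J4: d=25, p=7
  J2: d=48, p=15
  J6: d=59, p=4
Order: J1 → J5 → J3 → J4 → J2 → J6


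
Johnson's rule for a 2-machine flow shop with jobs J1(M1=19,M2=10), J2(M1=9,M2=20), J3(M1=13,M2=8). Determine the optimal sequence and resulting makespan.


Johnson's rule:
Group 1 (M1≤M2, sort by M1): ['J2']
Group 2 (M1>M2, sort desc M2): ['J1', 'J3']
Sequence: J2 → J1 → J3
Makespan calculation:
  J2: M1 done=9, M2 done=29
  J1: M1 done=28, M2 done=39
  J3: M1 done=41, M2 done=49
= Sequence: J2 → J1 → J3, Makespan: 49


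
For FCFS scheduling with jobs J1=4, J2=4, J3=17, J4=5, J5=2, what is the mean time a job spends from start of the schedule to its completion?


Completion times:
  J1: completes at 4
  J2: completes at 8
  J3: completes at 25
  J4: completes at 30
  J5: completes at 32
Sum = 99
Average = 99/5
= 19.80


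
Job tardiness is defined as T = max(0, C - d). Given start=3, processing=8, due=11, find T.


Completion = start + processing = 3 + 8 = 11
Tardiness = max(0, C - d) = max(0, 11 - 11)
= max(0, 0)
= 0


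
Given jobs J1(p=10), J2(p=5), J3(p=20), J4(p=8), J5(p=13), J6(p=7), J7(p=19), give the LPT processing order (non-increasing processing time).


LPT: sort by longest processing time first
  J3: p=20
  J7: p=19
  J5: p=13
  J1: p=10
  J4: p=8
  J6: p=7
  J2: p=5
Order: J3 → J7 → J5 → J1 → J4 → J6 → J2


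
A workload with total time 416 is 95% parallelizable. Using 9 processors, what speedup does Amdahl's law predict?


Amdahl's law: T_p = T × ((1-p) + p/N)
= 416 × ((1-0.95) + 0.95/9)
= 416 × (0.05 + 0.1056)
= 416 × 0.1556
= 64.71
Speedup = 416/64.71
= 6.43×


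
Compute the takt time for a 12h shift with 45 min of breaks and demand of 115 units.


Available = 12×60 - 45 = 675 min
Takt time = 675 / 115
= 5.87 min/unit


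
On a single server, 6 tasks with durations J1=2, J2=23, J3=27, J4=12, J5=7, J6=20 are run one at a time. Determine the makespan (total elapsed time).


Sequential makespan: sum all processing times
= 2 + 23 + 27 + 12 + 7 + 20
= 91 time units


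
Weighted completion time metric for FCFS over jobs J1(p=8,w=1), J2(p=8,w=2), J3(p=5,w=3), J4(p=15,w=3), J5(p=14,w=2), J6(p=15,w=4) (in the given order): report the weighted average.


Completion times:
  J1: C=8, w×C=1×8=8
  J2: C=16, w×C=2×16=32
  J3: C=21, w×C=3×21=63
  J4: C=36, w×C=3×36=108
  J5: C=50, w×C=2×50=100
  J6: C=65, w×C=4×65=260
Sum w×C = 571
Sum w = 15
Weighted avg = 571/15
= 38.07


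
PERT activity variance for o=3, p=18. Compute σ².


σ² = ((p - o) / 6)² = (p - o)² / 36
= (18 - 3)² / 36
= 15² / 36
= 225 / 36
= 6.2500


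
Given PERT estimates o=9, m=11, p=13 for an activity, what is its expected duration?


te = (o + 4m + p) / 6
= (9 + 4×11 + 13) / 6
= (9 + 44 + 13) / 6
= 66 / 6
= 11.00


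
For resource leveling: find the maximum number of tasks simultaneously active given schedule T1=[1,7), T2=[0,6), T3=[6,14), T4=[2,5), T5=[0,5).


Check each time point for overlaps:
  t=2: 4 tasks active (T1, T2, T4, T5)
Max concurrent = 4


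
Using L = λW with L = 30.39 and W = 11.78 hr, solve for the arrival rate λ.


Little's law: L = λW → λ = L / W
= 30.39 / 11.78
= 2.58 per hour


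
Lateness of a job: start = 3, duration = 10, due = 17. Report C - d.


Completion = 3 + 10 = 13
Lateness = C - d = 13 - 17
= -4


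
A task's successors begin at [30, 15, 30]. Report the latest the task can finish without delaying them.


LF = min of all successor start times
Successors start at: [30, 15, 30]
LF = min(30, 15, 30)
= 15


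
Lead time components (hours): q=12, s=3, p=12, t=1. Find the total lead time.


Lead time = queue + setup + processing + transit
= 12 + 3 + 12 + 1
= 28 hours


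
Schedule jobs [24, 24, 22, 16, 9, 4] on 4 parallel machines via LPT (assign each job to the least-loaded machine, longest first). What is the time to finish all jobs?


Jobs (LPT sorted): [24, 24, 22, 16, 9, 4]
Machines: 4
  J=24 → Machine 1 (load: 0+24=24)
  J=24 → Machine 2 (load: 0+24=24)
  J=22 → Machine 3 (load: 0+22=22)
  J=16 → Machine 4 (load: 0+16=16)
  J=9 → Machine 4 (load: 16+9=25)
  J=4 → Machine 3 (load: 22+4=26)
Machine loads: [24, 24, 26, 25]
Makespan = max = 26 time units


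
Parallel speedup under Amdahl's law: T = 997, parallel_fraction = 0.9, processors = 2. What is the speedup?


Amdahl's law: T_p = T × ((1-p) + p/N)
= 997 × ((1-0.9) + 0.9/2)
= 997 × (0.10 + 0.4500)
= 997 × 0.5500
= 548.35
Speedup = 997/548.35
= 1.82×
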